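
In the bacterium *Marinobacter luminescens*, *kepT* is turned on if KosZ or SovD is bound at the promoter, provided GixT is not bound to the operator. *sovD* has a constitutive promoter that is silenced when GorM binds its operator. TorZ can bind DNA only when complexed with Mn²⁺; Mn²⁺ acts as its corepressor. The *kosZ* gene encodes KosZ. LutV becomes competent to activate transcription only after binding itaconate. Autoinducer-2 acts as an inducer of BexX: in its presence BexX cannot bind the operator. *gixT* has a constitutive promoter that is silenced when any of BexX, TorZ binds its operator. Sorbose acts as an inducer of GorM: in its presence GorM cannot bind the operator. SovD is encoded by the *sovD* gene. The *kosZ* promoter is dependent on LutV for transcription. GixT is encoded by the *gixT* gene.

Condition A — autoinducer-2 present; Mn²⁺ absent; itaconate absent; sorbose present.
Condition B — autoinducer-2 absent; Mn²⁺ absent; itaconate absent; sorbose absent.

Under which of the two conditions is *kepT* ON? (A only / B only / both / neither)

Condition A:
Autoinducer-2 is present, so BexX is inactive.
Mn²⁺ is absent, so TorZ is inactive.
With no repressor bound, *gixT* is transcribed.
So GixT is produced and active.
Itaconate is absent, so LutV is inactive.
Required activator LutV is absent, so *kosZ* is not transcribed.
So KosZ is not produced.
Sorbose is present, so GorM is inactive.
With no repressor bound, *sovD* is transcribed.
So SovD is produced and active.
With repressor GixT bound, *kepT* is not transcribed.
→ *kepT* is OFF in A.
Condition B:
Autoinducer-2 is absent, so BexX is active.
Mn²⁺ is absent, so TorZ is inactive.
With repressor BexX bound, *gixT* is not transcribed.
So GixT is not produced.
Itaconate is absent, so LutV is inactive.
Required activator LutV is absent, so *kosZ* is not transcribed.
So KosZ is not produced.
Sorbose is absent, so GorM is active.
With repressor GorM bound, *sovD* is not transcribed.
So SovD is not produced.
No activator is available at the *kepT* promoter, so *kepT* is not transcribed.
→ *kepT* is OFF in B.

neither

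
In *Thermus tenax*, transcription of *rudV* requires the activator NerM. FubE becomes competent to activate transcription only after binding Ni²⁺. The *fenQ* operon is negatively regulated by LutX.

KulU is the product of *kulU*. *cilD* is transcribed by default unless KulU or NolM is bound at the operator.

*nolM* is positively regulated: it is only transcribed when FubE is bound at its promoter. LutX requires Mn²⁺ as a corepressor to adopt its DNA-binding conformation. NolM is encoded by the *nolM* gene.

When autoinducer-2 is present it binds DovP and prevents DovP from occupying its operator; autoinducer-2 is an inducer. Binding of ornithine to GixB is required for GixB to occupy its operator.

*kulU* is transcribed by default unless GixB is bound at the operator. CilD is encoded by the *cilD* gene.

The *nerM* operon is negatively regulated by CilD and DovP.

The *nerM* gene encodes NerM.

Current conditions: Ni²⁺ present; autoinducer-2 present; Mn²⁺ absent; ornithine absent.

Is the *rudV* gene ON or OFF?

ON

Ornithine is absent, so GixB is inactive.
With no repressor bound, *kulU* is transcribed.
So KulU is produced and active.
Ni²⁺ is present, so FubE is active.
No repressor is bound and FubE is active, so *nolM* is transcribed.
So NolM is produced and active.
With repressor KulU bound, *cilD* is not transcribed.
So CilD is not produced.
Autoinducer-2 is present, so DovP is inactive.
With no repressor bound, *nerM* is transcribed.
So NerM is produced and active.
No repressor is bound and NerM is active, so *rudV* is transcribed.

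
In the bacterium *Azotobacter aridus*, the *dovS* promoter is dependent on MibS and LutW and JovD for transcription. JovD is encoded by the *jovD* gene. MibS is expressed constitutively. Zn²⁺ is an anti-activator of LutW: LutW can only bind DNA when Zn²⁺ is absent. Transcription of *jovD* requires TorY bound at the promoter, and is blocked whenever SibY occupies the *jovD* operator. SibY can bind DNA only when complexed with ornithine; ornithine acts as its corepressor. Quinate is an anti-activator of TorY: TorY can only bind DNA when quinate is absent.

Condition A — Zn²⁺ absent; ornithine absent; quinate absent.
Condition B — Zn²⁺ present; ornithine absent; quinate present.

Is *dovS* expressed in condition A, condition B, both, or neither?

A only

Condition A:
MibS is produced constitutively and is active.
Zn²⁺ is absent, so LutW is active.
Ornithine is absent, so SibY is inactive.
Quinate is absent, so TorY is active.
No repressor is bound and TorY is active, so *jovD* is transcribed.
So JovD is produced and active.
No repressor is bound and MibS and LutW and JovD are active, so *dovS* is transcribed.
→ *dovS* is ON in A.
Condition B:
MibS is produced constitutively and is active.
Zn²⁺ is present, so LutW is inactive.
Ornithine is absent, so SibY is inactive.
Quinate is present, so TorY is inactive.
Required activator TorY is absent, so *jovD* is not transcribed.
So JovD is not produced.
Required activator LutW is absent, so *dovS* is not transcribed.
→ *dovS* is OFF in B.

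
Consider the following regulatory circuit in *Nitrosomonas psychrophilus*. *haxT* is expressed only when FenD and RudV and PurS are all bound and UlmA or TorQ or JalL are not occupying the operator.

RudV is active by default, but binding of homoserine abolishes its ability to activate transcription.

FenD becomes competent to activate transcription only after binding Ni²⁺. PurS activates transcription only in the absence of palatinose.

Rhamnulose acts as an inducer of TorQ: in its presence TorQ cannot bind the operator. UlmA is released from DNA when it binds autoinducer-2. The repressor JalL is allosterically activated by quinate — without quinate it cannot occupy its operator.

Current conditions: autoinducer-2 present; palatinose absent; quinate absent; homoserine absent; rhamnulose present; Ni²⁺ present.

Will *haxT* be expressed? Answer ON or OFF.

ON

Ni²⁺ is present, so FenD is active.
Autoinducer-2 is present, so UlmA is inactive.
Rhamnulose is present, so TorQ is inactive.
Homoserine is absent, so RudV is active.
Quinate is absent, so JalL is inactive.
Palatinose is absent, so PurS is active.
No repressor is bound and FenD and RudV and PurS are active, so *haxT* is transcribed.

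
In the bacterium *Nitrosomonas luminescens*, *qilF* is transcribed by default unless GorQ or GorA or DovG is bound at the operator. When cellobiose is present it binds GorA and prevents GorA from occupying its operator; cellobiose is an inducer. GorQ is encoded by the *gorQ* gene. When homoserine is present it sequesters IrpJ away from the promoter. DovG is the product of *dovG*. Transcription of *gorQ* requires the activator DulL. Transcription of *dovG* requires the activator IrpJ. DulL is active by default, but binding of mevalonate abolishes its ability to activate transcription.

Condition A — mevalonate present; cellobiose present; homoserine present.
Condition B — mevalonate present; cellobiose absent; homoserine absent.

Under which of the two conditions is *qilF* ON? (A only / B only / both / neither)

A only

Condition A:
Mevalonate is present, so DulL is inactive.
Required activator DulL is absent, so *gorQ* is not transcribed.
So GorQ is not produced.
Cellobiose is present, so GorA is inactive.
Homoserine is present, so IrpJ is inactive.
Required activator IrpJ is absent, so *dovG* is not transcribed.
So DovG is not produced.
With no repressor bound, *qilF* is transcribed.
→ *qilF* is ON in A.
Condition B:
Mevalonate is present, so DulL is inactive.
Required activator DulL is absent, so *gorQ* is not transcribed.
So GorQ is not produced.
Cellobiose is absent, so GorA is active.
Homoserine is absent, so IrpJ is active.
No repressor is bound and IrpJ is active, so *dovG* is transcribed.
So DovG is produced and active.
With repressor GorA bound, *qilF* is not transcribed.
→ *qilF* is OFF in B.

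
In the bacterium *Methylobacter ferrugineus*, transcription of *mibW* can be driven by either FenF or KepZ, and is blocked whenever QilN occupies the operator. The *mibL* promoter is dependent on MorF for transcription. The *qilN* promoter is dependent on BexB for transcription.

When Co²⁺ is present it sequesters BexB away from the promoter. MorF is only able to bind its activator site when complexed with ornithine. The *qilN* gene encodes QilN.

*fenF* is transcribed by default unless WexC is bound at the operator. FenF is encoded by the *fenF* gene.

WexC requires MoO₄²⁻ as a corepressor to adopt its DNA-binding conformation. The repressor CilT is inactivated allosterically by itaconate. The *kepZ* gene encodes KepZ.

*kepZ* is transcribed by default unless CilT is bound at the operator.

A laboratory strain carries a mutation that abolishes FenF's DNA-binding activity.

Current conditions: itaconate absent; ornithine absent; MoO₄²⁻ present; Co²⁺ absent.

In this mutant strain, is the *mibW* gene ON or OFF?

FenF is non-functional in this strain, so it has no effect.
Itaconate is absent, so CilT is active.
With repressor CilT bound, *kepZ* is not transcribed.
So KepZ is not produced.
Co²⁺ is absent, so BexB is active.
No repressor is bound and BexB is active, so *qilN* is transcribed.
So QilN is produced and active.
With repressor QilN bound, *mibW* is not transcribed.

OFF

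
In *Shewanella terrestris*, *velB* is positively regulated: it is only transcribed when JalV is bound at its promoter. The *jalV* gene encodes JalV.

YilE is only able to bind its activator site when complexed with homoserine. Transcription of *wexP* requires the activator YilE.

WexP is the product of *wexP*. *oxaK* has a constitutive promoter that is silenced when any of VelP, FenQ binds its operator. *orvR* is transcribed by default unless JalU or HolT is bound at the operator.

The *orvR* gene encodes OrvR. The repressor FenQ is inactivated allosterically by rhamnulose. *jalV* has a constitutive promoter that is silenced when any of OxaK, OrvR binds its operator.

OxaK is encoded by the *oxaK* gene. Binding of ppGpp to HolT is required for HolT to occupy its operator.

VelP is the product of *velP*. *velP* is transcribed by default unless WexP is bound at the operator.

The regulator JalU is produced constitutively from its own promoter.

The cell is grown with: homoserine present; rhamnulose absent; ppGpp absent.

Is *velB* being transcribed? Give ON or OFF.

ON

Homoserine is present, so YilE is active.
No repressor is bound and YilE is active, so *wexP* is transcribed.
So WexP is produced and active.
With repressor WexP bound, *velP* is not transcribed.
So VelP is not produced.
Rhamnulose is absent, so FenQ is active.
With repressor FenQ bound, *oxaK* is not transcribed.
So OxaK is not produced.
JalU is produced constitutively and is active.
ppGpp is absent, so HolT is inactive.
With repressor JalU bound, *orvR* is not transcribed.
So OrvR is not produced.
With no repressor bound, *jalV* is transcribed.
So JalV is produced and active.
No repressor is bound and JalV is active, so *velB* is transcribed.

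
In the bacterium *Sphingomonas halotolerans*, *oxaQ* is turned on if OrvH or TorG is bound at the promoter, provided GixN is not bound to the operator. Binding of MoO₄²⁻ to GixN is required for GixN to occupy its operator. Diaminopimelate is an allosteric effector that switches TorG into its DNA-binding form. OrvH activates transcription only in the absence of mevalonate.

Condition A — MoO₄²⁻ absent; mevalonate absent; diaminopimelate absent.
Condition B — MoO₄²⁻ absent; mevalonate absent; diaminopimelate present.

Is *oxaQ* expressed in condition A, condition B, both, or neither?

Condition A:
MoO₄²⁻ is absent, so GixN is inactive.
Mevalonate is absent, so OrvH is active.
Diaminopimelate is absent, so TorG is inactive.
Activator OrvH is present, so *oxaQ* is transcribed.
→ *oxaQ* is ON in A.
Condition B:
MoO₄²⁻ is absent, so GixN is inactive.
Mevalonate is absent, so OrvH is active.
Diaminopimelate is present, so TorG is active.
Activator OrvH is present, so *oxaQ* is transcribed.
→ *oxaQ* is ON in B.

both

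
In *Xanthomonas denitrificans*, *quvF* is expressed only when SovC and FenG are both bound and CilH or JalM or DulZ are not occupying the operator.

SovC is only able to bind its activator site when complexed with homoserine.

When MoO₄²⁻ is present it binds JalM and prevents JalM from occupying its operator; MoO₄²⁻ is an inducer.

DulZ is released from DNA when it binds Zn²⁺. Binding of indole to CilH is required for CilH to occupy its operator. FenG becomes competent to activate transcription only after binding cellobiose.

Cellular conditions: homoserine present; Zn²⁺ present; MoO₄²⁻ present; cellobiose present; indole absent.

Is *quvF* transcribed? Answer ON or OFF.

ON

Indole is absent, so CilH is inactive.
Homoserine is present, so SovC is active.
MoO₄²⁻ is present, so JalM is inactive.
Cellobiose is present, so FenG is active.
Zn²⁺ is present, so DulZ is inactive.
No repressor is bound and SovC and FenG are active, so *quvF* is transcribed.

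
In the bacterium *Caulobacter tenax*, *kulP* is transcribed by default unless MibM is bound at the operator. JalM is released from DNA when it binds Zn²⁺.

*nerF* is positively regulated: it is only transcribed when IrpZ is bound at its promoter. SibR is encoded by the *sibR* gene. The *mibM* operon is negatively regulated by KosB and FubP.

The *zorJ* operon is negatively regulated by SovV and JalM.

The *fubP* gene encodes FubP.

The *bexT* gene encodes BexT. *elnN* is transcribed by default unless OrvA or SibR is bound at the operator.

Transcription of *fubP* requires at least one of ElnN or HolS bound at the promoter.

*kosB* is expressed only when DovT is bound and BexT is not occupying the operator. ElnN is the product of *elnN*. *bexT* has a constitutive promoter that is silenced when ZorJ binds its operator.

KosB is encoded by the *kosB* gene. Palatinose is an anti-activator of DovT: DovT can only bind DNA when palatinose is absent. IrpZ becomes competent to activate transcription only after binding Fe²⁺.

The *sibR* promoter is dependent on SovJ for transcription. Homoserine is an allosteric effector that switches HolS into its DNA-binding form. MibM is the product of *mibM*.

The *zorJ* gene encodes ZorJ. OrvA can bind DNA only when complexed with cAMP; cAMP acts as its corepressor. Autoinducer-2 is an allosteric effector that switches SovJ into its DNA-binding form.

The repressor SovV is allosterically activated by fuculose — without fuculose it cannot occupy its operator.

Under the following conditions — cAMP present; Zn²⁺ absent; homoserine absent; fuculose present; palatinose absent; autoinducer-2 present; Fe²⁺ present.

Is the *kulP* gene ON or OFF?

OFF

Fuculose is present, so SovV is active.
Zn²⁺ is absent, so JalM is active.
With repressor SovV bound, *zorJ* is not transcribed.
So ZorJ is not produced.
With no repressor bound, *bexT* is transcribed.
So BexT is produced and active.
Palatinose is absent, so DovT is active.
With repressor BexT bound, *kosB* is not transcribed.
So KosB is not produced.
cAMP is present, so OrvA is active.
Autoinducer-2 is present, so SovJ is active.
No repressor is bound and SovJ is active, so *sibR* is transcribed.
So SibR is produced and active.
With repressor OrvA bound, *elnN* is not transcribed.
So ElnN is not produced.
Homoserine is absent, so HolS is inactive.
No activator is available at the *fubP* promoter, so *fubP* is not transcribed.
So FubP is not produced.
With no repressor bound, *mibM* is transcribed.
So MibM is produced and active.
With repressor MibM bound, *kulP* is not transcribed.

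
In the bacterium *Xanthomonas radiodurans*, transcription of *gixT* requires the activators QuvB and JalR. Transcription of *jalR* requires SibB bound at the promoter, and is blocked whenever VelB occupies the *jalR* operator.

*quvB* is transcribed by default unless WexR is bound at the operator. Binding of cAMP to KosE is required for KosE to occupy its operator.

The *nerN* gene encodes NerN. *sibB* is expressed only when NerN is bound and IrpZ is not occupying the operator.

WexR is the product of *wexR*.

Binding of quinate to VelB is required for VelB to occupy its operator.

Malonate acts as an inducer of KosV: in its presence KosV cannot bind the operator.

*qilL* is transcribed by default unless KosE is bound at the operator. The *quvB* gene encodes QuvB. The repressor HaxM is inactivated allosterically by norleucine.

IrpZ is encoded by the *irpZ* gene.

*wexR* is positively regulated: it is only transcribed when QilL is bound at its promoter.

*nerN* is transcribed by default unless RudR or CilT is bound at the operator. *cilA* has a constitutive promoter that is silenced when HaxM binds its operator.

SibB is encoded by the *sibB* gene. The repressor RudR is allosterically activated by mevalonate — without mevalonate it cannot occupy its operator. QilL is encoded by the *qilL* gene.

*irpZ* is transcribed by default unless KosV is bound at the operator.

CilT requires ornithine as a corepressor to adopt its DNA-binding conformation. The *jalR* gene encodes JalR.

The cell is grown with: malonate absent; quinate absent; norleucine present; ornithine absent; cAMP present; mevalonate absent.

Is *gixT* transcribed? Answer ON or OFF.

ON

cAMP is present, so KosE is active.
With repressor KosE bound, *qilL* is not transcribed.
So QilL is not produced.
Required activator QilL is absent, so *wexR* is not transcribed.
So WexR is not produced.
With no repressor bound, *quvB* is transcribed.
So QuvB is produced and active.
Quinate is absent, so VelB is inactive.
Mevalonate is absent, so RudR is inactive.
Ornithine is absent, so CilT is inactive.
With no repressor bound, *nerN* is transcribed.
So NerN is produced and active.
Malonate is absent, so KosV is active.
With repressor KosV bound, *irpZ* is not transcribed.
So IrpZ is not produced.
No repressor is bound and NerN is active, so *sibB* is transcribed.
So SibB is produced and active.
No repressor is bound and SibB is active, so *jalR* is transcribed.
So JalR is produced and active.
No repressor is bound and QuvB and JalR are active, so *gixT* is transcribed.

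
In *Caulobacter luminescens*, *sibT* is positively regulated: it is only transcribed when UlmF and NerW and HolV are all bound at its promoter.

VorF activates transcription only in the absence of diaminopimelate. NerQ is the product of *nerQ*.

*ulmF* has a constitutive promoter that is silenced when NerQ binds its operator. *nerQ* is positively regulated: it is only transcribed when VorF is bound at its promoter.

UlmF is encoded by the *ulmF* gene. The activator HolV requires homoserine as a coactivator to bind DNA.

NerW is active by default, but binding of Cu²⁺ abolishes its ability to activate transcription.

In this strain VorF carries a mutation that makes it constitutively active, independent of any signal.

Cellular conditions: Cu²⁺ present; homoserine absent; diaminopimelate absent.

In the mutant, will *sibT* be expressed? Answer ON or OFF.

OFF

VorF is constitutively active in this strain.
No repressor is bound and VorF is active, so *nerQ* is transcribed.
So NerQ is produced and active.
With repressor NerQ bound, *ulmF* is not transcribed.
So UlmF is not produced.
Cu²⁺ is present, so NerW is inactive.
Homoserine is absent, so HolV is inactive.
Required activator UlmF is absent, so *sibT* is not transcribed.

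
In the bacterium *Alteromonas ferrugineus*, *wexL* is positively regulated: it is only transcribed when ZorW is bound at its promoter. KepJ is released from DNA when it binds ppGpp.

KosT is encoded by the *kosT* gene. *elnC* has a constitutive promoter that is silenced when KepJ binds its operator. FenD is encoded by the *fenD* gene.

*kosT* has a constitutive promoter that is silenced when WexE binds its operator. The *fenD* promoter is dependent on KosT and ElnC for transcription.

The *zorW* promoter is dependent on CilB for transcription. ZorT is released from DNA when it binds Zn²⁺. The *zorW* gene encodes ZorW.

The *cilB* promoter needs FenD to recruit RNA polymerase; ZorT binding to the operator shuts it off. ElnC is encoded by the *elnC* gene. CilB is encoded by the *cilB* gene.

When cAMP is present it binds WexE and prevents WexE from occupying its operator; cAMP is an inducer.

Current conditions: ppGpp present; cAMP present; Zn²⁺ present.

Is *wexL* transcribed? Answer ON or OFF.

ON

cAMP is present, so WexE is inactive.
With no repressor bound, *kosT* is transcribed.
So KosT is produced and active.
ppGpp is present, so KepJ is inactive.
With no repressor bound, *elnC* is transcribed.
So ElnC is produced and active.
No repressor is bound and KosT and ElnC are active, so *fenD* is transcribed.
So FenD is produced and active.
Zn²⁺ is present, so ZorT is inactive.
No repressor is bound and FenD is active, so *cilB* is transcribed.
So CilB is produced and active.
No repressor is bound and CilB is active, so *zorW* is transcribed.
So ZorW is produced and active.
No repressor is bound and ZorW is active, so *wexL* is transcribed.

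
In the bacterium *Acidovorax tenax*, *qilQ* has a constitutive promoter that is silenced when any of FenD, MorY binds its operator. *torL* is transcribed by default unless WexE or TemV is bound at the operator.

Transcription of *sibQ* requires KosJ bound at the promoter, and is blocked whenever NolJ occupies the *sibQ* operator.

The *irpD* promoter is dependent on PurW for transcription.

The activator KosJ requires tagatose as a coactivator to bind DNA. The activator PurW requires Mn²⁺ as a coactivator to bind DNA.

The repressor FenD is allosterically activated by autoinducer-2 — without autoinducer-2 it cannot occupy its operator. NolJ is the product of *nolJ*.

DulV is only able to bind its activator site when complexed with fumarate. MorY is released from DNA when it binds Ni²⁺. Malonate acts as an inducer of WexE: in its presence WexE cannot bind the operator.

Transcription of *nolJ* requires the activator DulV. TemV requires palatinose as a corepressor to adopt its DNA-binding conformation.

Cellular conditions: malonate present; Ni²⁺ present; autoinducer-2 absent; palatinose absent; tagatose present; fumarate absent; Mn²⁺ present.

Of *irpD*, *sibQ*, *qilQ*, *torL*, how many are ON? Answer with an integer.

4

Mn²⁺ is present, so PurW is active.
No repressor is bound and PurW is active, so *irpD* is transcribed.
→ *irpD* is ON.
Fumarate is absent, so DulV is inactive.
Required activator DulV is absent, so *nolJ* is not transcribed.
So NolJ is not produced.
Tagatose is present, so KosJ is active.
No repressor is bound and KosJ is active, so *sibQ* is transcribed.
→ *sibQ* is ON.
Autoinducer-2 is absent, so FenD is inactive.
Ni²⁺ is present, so MorY is inactive.
With no repressor bound, *qilQ* is transcribed.
→ *qilQ* is ON.
Malonate is present, so WexE is inactive.
Palatinose is absent, so TemV is inactive.
With no repressor bound, *torL* is transcribed.
→ *torL* is ON.
4 of the 4 genes are transcribed.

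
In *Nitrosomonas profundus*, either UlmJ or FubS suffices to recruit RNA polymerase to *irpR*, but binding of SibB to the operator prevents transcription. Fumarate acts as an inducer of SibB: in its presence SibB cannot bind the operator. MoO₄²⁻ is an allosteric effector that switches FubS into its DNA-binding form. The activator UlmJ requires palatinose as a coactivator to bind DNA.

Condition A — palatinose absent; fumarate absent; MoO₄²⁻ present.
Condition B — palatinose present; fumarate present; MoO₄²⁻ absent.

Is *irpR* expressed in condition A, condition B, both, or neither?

Condition A:
Palatinose is absent, so UlmJ is inactive.
Fumarate is absent, so SibB is active.
MoO₄²⁻ is present, so FubS is active.
With repressor SibB bound, *irpR* is not transcribed.
→ *irpR* is OFF in A.
Condition B:
Palatinose is present, so UlmJ is active.
Fumarate is present, so SibB is inactive.
MoO₄²⁻ is absent, so FubS is inactive.
Activator UlmJ is present, so *irpR* is transcribed.
→ *irpR* is ON in B.

B only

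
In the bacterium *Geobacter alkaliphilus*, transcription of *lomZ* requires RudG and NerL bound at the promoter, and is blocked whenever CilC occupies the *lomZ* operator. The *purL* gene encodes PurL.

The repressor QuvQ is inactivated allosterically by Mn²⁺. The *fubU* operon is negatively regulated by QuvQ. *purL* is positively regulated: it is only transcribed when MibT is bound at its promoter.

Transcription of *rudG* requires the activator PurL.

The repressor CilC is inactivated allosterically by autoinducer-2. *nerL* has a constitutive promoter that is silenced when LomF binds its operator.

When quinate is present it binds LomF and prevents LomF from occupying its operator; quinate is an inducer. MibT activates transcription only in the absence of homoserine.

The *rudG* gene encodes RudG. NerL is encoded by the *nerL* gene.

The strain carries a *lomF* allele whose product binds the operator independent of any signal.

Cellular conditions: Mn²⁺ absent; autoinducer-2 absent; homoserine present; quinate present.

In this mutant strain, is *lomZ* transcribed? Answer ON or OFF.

OFF

Homoserine is present, so MibT is inactive.
Required activator MibT is absent, so *purL* is not transcribed.
So PurL is not produced.
Required activator PurL is absent, so *rudG* is not transcribed.
So RudG is not produced.
LomF is constitutively active in this strain.
With repressor LomF bound, *nerL* is not transcribed.
So NerL is not produced.
Autoinducer-2 is absent, so CilC is active.
With repressor CilC bound, *lomZ* is not transcribed.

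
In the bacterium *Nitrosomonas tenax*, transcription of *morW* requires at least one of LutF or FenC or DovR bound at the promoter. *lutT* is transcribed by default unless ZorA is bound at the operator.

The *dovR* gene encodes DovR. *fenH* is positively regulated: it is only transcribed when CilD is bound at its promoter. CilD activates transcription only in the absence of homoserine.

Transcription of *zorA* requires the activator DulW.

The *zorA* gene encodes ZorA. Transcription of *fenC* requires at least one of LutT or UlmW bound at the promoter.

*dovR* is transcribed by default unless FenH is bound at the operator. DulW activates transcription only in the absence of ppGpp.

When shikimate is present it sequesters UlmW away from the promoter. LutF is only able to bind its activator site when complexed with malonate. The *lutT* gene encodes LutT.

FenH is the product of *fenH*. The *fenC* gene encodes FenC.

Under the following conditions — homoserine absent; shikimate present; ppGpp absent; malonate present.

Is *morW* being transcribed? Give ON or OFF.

Malonate is present, so LutF is active.
ppGpp is absent, so DulW is active.
No repressor is bound and DulW is active, so *zorA* is transcribed.
So ZorA is produced and active.
With repressor ZorA bound, *lutT* is not transcribed.
So LutT is not produced.
Shikimate is present, so UlmW is inactive.
No activator is available at the *fenC* promoter, so *fenC* is not transcribed.
So FenC is not produced.
Homoserine is absent, so CilD is active.
No repressor is bound and CilD is active, so *fenH* is transcribed.
So FenH is produced and active.
With repressor FenH bound, *dovR* is not transcribed.
So DovR is not produced.
Activator LutF is present, so *morW* is transcribed.

ON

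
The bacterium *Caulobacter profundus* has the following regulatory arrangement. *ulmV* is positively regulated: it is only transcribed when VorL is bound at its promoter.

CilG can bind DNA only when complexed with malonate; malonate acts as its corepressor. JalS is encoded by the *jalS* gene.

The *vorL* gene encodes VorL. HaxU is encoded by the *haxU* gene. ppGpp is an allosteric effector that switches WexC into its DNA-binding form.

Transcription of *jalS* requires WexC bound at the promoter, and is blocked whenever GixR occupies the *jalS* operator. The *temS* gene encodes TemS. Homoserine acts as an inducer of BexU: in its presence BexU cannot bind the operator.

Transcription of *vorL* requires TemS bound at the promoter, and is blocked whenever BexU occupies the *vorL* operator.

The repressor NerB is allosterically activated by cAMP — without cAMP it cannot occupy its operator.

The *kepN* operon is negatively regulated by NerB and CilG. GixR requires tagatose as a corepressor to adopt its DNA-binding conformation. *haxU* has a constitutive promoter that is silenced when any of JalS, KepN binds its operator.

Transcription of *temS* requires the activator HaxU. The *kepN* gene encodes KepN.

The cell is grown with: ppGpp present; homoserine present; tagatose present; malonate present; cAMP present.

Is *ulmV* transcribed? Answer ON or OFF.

Tagatose is present, so GixR is active.
ppGpp is present, so WexC is active.
With repressor GixR bound, *jalS* is not transcribed.
So JalS is not produced.
cAMP is present, so NerB is active.
Malonate is present, so CilG is active.
With repressor NerB bound, *kepN* is not transcribed.
So KepN is not produced.
With no repressor bound, *haxU* is transcribed.
So HaxU is produced and active.
No repressor is bound and HaxU is active, so *temS* is transcribed.
So TemS is produced and active.
Homoserine is present, so BexU is inactive.
No repressor is bound and TemS is active, so *vorL* is transcribed.
So VorL is produced and active.
No repressor is bound and VorL is active, so *ulmV* is transcribed.

ON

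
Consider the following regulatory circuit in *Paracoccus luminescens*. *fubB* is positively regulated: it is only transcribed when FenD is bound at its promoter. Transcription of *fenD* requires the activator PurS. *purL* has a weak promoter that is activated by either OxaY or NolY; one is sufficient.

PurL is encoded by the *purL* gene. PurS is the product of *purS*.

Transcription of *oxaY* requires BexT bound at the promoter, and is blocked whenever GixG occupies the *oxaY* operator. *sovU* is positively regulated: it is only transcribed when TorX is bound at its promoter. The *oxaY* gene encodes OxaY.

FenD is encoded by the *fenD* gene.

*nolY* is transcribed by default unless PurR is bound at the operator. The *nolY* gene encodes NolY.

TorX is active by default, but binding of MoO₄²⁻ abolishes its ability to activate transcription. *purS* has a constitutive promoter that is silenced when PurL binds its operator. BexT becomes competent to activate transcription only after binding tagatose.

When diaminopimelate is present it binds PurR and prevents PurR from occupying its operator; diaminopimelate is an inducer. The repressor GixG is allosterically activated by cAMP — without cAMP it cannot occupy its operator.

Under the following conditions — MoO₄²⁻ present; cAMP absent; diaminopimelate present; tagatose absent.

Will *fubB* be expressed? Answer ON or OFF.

OFF

Tagatose is absent, so BexT is inactive.
cAMP is absent, so GixG is inactive.
Required activator BexT is absent, so *oxaY* is not transcribed.
So OxaY is not produced.
Diaminopimelate is present, so PurR is inactive.
With no repressor bound, *nolY* is transcribed.
So NolY is produced and active.
Activator NolY is present, so *purL* is transcribed.
So PurL is produced and active.
With repressor PurL bound, *purS* is not transcribed.
So PurS is not produced.
Required activator PurS is absent, so *fenD* is not transcribed.
So FenD is not produced.
Required activator FenD is absent, so *fubB* is not transcribed.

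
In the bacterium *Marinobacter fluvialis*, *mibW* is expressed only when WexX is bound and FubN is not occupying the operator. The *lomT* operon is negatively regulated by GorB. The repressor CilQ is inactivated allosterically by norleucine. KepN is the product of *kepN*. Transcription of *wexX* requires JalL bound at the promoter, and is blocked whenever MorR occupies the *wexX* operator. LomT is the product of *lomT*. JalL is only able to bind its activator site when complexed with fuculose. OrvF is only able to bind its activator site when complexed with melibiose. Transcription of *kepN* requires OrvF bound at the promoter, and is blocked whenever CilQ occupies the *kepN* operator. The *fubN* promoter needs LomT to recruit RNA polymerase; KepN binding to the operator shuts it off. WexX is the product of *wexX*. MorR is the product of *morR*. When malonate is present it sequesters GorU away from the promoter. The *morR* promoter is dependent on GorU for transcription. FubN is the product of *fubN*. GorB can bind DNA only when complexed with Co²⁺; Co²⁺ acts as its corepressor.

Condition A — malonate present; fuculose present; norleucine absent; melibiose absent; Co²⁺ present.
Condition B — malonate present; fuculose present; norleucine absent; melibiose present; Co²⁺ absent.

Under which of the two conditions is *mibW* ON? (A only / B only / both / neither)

Condition A:
Malonate is present, so GorU is inactive.
Required activator GorU is absent, so *morR* is not transcribed.
So MorR is not produced.
Fuculose is present, so JalL is active.
No repressor is bound and JalL is active, so *wexX* is transcribed.
So WexX is produced and active.
Norleucine is absent, so CilQ is active.
Melibiose is absent, so OrvF is inactive.
With repressor CilQ bound, *kepN* is not transcribed.
So KepN is not produced.
Co²⁺ is present, so GorB is active.
With repressor GorB bound, *lomT* is not transcribed.
So LomT is not produced.
Required activator LomT is absent, so *fubN* is not transcribed.
So FubN is not produced.
No repressor is bound and WexX is active, so *mibW* is transcribed.
→ *mibW* is ON in A.
Condition B:
Malonate is present, so GorU is inactive.
Required activator GorU is absent, so *morR* is not transcribed.
So MorR is not produced.
Fuculose is present, so JalL is active.
No repressor is bound and JalL is active, so *wexX* is transcribed.
So WexX is produced and active.
Norleucine is absent, so CilQ is active.
Melibiose is present, so OrvF is active.
With repressor CilQ bound, *kepN* is not transcribed.
So KepN is not produced.
Co²⁺ is absent, so GorB is inactive.
With no repressor bound, *lomT* is transcribed.
So LomT is produced and active.
No repressor is bound and LomT is active, so *fubN* is transcribed.
So FubN is produced and active.
With repressor FubN bound, *mibW* is not transcribed.
→ *mibW* is OFF in B.

A only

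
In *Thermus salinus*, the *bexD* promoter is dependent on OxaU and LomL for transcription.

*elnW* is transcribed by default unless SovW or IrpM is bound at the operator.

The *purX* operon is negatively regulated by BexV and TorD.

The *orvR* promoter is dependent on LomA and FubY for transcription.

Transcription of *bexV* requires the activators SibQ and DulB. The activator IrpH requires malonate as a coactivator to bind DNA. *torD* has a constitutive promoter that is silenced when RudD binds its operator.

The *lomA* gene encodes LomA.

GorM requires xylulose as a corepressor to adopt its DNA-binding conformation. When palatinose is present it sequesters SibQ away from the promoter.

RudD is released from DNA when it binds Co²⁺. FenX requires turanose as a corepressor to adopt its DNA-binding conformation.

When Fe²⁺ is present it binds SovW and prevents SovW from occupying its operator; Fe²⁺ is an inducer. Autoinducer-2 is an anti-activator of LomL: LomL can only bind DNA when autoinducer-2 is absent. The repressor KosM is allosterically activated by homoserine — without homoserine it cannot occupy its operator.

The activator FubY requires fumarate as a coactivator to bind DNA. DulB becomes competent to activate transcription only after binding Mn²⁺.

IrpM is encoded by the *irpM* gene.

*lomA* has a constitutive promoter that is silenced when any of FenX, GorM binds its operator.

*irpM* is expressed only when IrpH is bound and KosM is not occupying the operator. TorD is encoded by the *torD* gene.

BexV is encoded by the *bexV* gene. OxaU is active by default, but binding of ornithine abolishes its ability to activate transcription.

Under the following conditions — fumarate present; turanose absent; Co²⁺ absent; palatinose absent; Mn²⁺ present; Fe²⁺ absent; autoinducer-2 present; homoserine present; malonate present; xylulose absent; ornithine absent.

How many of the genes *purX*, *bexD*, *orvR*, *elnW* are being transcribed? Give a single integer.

Palatinose is absent, so SibQ is active.
Mn²⁺ is present, so DulB is active.
No repressor is bound and SibQ and DulB are active, so *bexV* is transcribed.
So BexV is produced and active.
Co²⁺ is absent, so RudD is active.
With repressor RudD bound, *torD* is not transcribed.
So TorD is not produced.
With repressor BexV bound, *purX* is not transcribed.
→ *purX* is OFF.
Ornithine is absent, so OxaU is active.
Autoinducer-2 is present, so LomL is inactive.
Required activator LomL is absent, so *bexD* is not transcribed.
→ *bexD* is OFF.
Turanose is absent, so FenX is inactive.
Xylulose is absent, so GorM is inactive.
With no repressor bound, *lomA* is transcribed.
So LomA is produced and active.
Fumarate is present, so FubY is active.
No repressor is bound and LomA and FubY are active, so *orvR* is transcribed.
→ *orvR* is ON.
Fe²⁺ is absent, so SovW is active.
Malonate is present, so IrpH is active.
Homoserine is present, so KosM is active.
With repressor KosM bound, *irpM* is not transcribed.
So IrpM is not produced.
With repressor SovW bound, *elnW* is not transcribed.
→ *elnW* is OFF.
1 of the 4 genes is transcribed.

1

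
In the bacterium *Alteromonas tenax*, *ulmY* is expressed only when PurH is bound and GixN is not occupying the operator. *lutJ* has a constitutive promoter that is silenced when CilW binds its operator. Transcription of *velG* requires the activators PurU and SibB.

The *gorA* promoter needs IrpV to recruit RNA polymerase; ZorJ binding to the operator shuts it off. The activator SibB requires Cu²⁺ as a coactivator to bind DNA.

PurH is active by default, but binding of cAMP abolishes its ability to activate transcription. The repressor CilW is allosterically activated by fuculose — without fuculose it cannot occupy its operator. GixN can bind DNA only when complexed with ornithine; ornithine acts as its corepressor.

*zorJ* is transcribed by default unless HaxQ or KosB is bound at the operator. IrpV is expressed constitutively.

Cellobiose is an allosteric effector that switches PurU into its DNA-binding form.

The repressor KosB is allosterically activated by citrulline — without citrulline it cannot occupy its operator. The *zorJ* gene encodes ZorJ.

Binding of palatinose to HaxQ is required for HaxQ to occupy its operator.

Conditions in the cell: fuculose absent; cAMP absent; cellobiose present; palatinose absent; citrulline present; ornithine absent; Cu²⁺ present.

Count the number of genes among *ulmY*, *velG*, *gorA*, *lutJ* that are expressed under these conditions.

4

Ornithine is absent, so GixN is inactive.
cAMP is absent, so PurH is active.
No repressor is bound and PurH is active, so *ulmY* is transcribed.
→ *ulmY* is ON.
Cellobiose is present, so PurU is active.
Cu²⁺ is present, so SibB is active.
No repressor is bound and PurU and SibB are active, so *velG* is transcribed.
→ *velG* is ON.
IrpV is produced constitutively and is active.
Palatinose is absent, so HaxQ is inactive.
Citrulline is present, so KosB is active.
With repressor KosB bound, *zorJ* is not transcribed.
So ZorJ is not produced.
No repressor is bound and IrpV is active, so *gorA* is transcribed.
→ *gorA* is ON.
Fuculose is absent, so CilW is inactive.
With no repressor bound, *lutJ* is transcribed.
→ *lutJ* is ON.
4 of the 4 genes are transcribed.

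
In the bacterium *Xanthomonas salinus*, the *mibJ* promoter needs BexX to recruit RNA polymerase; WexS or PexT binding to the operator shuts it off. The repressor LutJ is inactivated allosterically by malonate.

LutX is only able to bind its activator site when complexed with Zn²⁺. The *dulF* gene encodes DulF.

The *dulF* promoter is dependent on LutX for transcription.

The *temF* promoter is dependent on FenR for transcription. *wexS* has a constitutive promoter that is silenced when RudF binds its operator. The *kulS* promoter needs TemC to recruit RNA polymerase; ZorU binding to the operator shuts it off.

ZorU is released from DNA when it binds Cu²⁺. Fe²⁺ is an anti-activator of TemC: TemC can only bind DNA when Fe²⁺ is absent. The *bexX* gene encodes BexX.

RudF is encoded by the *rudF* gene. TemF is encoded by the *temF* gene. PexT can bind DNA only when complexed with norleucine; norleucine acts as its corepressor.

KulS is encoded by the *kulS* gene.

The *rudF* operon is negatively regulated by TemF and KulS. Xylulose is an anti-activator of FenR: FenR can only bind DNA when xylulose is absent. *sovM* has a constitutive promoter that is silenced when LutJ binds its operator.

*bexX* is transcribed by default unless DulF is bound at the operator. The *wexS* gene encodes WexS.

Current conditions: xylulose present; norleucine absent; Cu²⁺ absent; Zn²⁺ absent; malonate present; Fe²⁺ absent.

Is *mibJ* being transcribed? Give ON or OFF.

ON

Xylulose is present, so FenR is inactive.
Required activator FenR is absent, so *temF* is not transcribed.
So TemF is not produced.
Fe²⁺ is absent, so TemC is active.
Cu²⁺ is absent, so ZorU is active.
With repressor ZorU bound, *kulS* is not transcribed.
So KulS is not produced.
With no repressor bound, *rudF* is transcribed.
So RudF is produced and active.
With repressor RudF bound, *wexS* is not transcribed.
So WexS is not produced.
Zn²⁺ is absent, so LutX is inactive.
Required activator LutX is absent, so *dulF* is not transcribed.
So DulF is not produced.
With no repressor bound, *bexX* is transcribed.
So BexX is produced and active.
Norleucine is absent, so PexT is inactive.
No repressor is bound and BexX is active, so *mibJ* is transcribed.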